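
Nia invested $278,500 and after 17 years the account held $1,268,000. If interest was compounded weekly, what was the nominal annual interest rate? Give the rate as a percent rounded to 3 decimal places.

(1 + r/52)^884 = 1,268,000/278,500 = 4.55296.
1 + r/52 = 4.55296^(1/884) ≈ 1.001716, so r/52 ≈ 0.00171615.
r ≈ 52·0.00171615 = 8.92399%.

8.924%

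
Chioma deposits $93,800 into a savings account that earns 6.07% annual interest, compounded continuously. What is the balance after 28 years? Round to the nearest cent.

$513,250.92

A = P·e^(rt) = 93,800·e^(0.0607·28) = 93,800·e^1.6996.
e^1.6996 ≈ 5.47175825063, so A ≈ 513,250.9239.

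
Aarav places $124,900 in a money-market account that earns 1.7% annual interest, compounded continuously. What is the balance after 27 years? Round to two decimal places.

A = P·e^(rt) = 124,900·e^(0.017·27) = 124,900·e^0.459.
e^0.459 ≈ 1.58249070278, so A ≈ 197,653.0888.

$197,653.09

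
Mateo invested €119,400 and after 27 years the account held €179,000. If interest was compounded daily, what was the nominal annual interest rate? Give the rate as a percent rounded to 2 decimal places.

1.50%

The 9855-period growth factor is 179,000/119,400 = 1.49916.
r/365 = 1.49916^(1/9855) − 1 ≈ 0.0000410873, so r ≈ 365·0.0000410873 = 1.49968%.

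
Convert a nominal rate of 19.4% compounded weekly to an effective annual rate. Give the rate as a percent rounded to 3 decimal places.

21.366%

One year is 52 periods at 0.00373077 each: (1 + 0.00373077)^52 ≈ 1.213658.
EAR = 1.213658 − 1 ≈ 21.36581%.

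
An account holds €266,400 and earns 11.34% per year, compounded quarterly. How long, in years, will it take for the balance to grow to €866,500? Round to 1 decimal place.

We need (1 + 0.02835)^(4t) = 3.2526, so 4t = ln 3.2526 / ln 1.02835 ≈ 42.1906.
t ≈ 42.1906/4 = 10.5477 years.

10.5 years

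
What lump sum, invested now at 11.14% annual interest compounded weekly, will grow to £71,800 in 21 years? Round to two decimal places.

Periodic rate = 11.14%/52 = 0.00214231; 1092 periods.
P = 71,800/(1 + 0.1114/52)^1092 ≈ 71,800/10.349080921 ≈ 6,937.8141.

£6,937.81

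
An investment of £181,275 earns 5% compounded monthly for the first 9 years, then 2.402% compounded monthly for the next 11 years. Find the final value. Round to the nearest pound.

£369,827

Phase 1: 181,275·(1 + 0.05/12)^108 ≈ 284,030.1264.
Phase 2: 284,030.1264·(1 + 0.02402/12)^132 ≈ 369,827.3309.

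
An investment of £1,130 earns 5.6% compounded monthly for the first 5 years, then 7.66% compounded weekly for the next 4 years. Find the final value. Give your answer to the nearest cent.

£2,029.40

Phase 1: 1,130·(1 + 0.056/12)^60 ≈ 1,494.1632.
Phase 2: 1,494.1632·(1 + 0.0766/52)^208 ≈ 2,029.4014.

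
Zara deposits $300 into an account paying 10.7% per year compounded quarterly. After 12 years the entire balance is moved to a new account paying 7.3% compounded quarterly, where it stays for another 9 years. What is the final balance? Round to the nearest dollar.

After 12 years at 10.7%: 300 × 3.550636009 ≈ 1,065.1908.
Then 9 years at 7.3%: 1,065.1908 × 1.917604655 ≈ 2,042.6148.

$2,043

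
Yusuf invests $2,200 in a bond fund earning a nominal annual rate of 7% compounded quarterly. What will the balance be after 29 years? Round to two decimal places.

$16,459.44

Growth factor = (1 + 0.0175)^116 ≈ 7.4815653899.
A ≈ 2,200 × 7.4815653899 ≈ 16,459.4439.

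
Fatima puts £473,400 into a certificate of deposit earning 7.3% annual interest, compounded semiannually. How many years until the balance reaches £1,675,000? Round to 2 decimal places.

We need (1 + 0.0365)^(2t) = 3.5382, so 2t = ln 3.5382 / ln 1.0365 ≈ 35.2480.
t ≈ 35.2480/2 = 17.6240 years.

17.62 years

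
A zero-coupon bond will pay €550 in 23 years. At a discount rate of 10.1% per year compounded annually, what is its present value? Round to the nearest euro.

Annual rate = 10.1% = 0.101; 23 periods.
P = 550/(1 + 0.101)^23 ≈ 550/9.14341299 ≈ 60.1526.

€60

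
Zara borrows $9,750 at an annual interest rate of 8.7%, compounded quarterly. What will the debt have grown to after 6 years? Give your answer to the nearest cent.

$16,340.91

Growth factor = (1 + 0.02175)^24 ≈ 1.675990348.
A ≈ 9,750 × 1.675990348 ≈ 16,340.9059.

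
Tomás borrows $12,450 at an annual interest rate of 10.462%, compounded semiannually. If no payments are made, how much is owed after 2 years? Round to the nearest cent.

$15,266.66

Periodic rate = 10.462%/2 = 0.05231; periods = 2·2 = 4.
A = 12,450·(1 + 0.05231)^4 ≈ 12,450·1.2262380551 ≈ 15,266.6638.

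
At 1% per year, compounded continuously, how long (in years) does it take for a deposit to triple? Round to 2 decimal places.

e^(0.01t) = 3, so 0.01t = ln 3 ≈ 1.0986.
t ≈ 1.0986/0.01 ≈ 109.8612.

109.86 years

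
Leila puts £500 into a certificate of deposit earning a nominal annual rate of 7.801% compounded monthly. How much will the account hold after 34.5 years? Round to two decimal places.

Periodic rate = 7.801%/12 = 0.00650083; periods = 12·34.5 = 414.
A = 500·(1 + 0.07801/12)^414 ≈ 500·14.62357184 ≈ 7,311.7859.

£7,311.79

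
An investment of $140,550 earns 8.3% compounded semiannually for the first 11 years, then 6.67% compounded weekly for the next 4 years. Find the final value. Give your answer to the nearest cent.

$448,880.15

After 11 years at 8.3%: 140,550 × 2.44626799979 ≈ 343,822.9674.
Then 4 years at 6.67%: 343,822.9674 × 1.30555604093 ≈ 448,880.1521.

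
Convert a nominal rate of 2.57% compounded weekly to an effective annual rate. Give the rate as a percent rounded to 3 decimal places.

One year is 52 periods at 0.000494231 each: (1 + 0.000494231)^52 ≈ 1.026027.
EAR = 1.026027 − 1 ≈ 2.60266%.

2.603%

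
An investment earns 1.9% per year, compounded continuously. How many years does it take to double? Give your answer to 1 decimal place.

e^(0.019t) = 2, so 0.019t = ln 2 ≈ 0.69315.
t ≈ 0.69315/0.019 ≈ 36.4814.

36.5 years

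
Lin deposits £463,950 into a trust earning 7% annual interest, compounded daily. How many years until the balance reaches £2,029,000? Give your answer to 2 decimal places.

(1 + 0.000191781)^(365t) = 2,029,000/463,950 = 4.3733.
365t·ln(1 + 0.000191781) = ln(4.3733); 365t = 1.4755/0.000191762 ≈ 7694.5287.
t ≈ 21.0809 years.

21.08 years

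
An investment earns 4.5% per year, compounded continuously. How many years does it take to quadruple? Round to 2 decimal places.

e^(0.045t) = 4, so 0.045t = ln 4 ≈ 1.3863.
t ≈ 1.3863/0.045 ≈ 30.8065.

30.81 years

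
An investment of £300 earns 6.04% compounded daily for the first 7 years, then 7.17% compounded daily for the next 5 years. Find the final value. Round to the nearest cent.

After 7 years at 6.04%: 300 × 1.52617564 ≈ 457.8527.
Then 5 years at 7.17%: 457.8527 × 1.43113065 ≈ 655.2470.

£655.25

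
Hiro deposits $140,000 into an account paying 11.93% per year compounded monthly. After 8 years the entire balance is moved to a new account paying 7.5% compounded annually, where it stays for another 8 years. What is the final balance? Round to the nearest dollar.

After 8 years at 11.93%: 140,000 × 2.58490058118 ≈ 361,886.0814.
Then 8 years at 7.5%: 361,886.0814 × 1.78347782556 ≈ 645,415.8015.

$645,416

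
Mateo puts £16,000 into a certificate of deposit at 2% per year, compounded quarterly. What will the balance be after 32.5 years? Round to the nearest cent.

Periodic rate = 2%/4 = 0.005; periods = 4·32.5 = 130.
A = 16,000·(1 + 0.005)^130 ≈ 16,000·1.9124409232 ≈ 30,599.0548.

£30,599.05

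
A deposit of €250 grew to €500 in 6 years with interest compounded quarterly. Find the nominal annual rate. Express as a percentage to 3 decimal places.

The 24-period growth factor is 500/250 = 2.
r/4 = 2^(1/24) − 1 ≈ 0.0293022, so r ≈ 4·0.0293022 = 11.72089%.

11.721%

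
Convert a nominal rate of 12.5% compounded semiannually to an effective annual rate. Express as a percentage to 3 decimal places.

One year is 2 periods at 0.0625 each: (1 + 0.0625)^2 ≈ 1.128906.
EAR = 1.128906 − 1 ≈ 12.89062%.

12.891%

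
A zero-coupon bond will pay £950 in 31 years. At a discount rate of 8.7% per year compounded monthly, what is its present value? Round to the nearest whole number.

Growth factor = (1 + 0.00725)^372 ≈ 14.6915188.
P = 950/14.6915188 ≈ 64.6632.

£65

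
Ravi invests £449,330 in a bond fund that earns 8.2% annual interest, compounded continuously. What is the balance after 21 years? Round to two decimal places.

A = P·e^(rt) = 449,330·e^(0.082·21) = 449,330·e^1.722.
e^1.722 ≈ 5.595708697711, so A ≈ 2,514,319.7891.

£2,514,319.79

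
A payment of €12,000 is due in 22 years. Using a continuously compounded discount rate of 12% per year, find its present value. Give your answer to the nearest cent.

€856.34

P = A·e^(−rt) = 12,000·e^(−2.64).
e^(−2.64) ≈ 0.071361269556, so P ≈ 856.3352.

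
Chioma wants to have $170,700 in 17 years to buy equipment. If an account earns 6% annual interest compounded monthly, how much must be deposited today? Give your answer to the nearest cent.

$61,710.20

Periodic rate = 6%/12 = 0.005; 204 periods.
P = 170,700/(1 + 0.005)^204 ≈ 170,700/2.76615555041 ≈ 61,710.1956.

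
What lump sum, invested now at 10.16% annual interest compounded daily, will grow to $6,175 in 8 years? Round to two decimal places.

Periodic rate = 10.16%/365 = 0.000278356; 2920 periods.
P = 6,175/(1 + 0.1016/365)^2920 ≈ 6,175/2.253956006 ≈ 2,739.6276.

$2,739.63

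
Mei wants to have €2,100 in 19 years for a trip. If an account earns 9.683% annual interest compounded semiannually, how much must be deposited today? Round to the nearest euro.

Growth factor = (1 + 0.048415)^38 ≈ 6.029240176.
P = 2,100/6.029240176 ≈ 348.3026.

€348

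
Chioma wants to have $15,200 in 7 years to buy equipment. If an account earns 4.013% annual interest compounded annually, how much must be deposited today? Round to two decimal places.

Growth factor = (1 + 0.04013)^7 ≈ 1.3170836514.
P = 15,200/1.3170836514 ≈ 11,540.6489.

$11,540.65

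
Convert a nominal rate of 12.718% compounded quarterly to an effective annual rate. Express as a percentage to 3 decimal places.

EAR = (1 + 12.718%/4)^4 − 1 = (1 + 0.031795)^4 − 1.
(1 + 0.031795)^4 ≈ 1.133375, so EAR ≈ 13.33751%.

13.338%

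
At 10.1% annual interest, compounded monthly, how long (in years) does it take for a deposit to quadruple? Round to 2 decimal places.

13.78 years

(1 + 0.00841667)^(12t) = 4.
12t = ln 4 / ln(1 + 0.00841667) ≈ 1.3863/0.00838144 ≈ 165.4004.
t ≈ 13.7834.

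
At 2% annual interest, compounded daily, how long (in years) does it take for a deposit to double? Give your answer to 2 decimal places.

34.66 years

(1 + 0.0000547945)^(365t) = 2.
365t = ln 2 / ln(1 + 0.0000547945) ≈ 0.69315/5.4793e-05 ≈ 12650.2826.
t ≈ 34.6583.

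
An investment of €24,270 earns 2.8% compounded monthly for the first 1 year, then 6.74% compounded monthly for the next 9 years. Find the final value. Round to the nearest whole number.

Phase 1: 24,270·(1 + 0.028/12)^12 ≈ 24,958.3492.
Phase 2: 24,958.3492·(1 + 0.0674/12)^108 ≈ 45,700.5906.

€45,701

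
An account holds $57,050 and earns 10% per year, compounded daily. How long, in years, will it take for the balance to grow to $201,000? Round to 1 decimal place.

12.6 years

(1 + 0.000273973)^(365t) = 201,000/57,050 = 3.5232.
365t·ln(1 + 0.000273973) = ln(3.5232); 365t = 1.2594/0.000273935 ≈ 4597.3551.
t ≈ 12.5955 years.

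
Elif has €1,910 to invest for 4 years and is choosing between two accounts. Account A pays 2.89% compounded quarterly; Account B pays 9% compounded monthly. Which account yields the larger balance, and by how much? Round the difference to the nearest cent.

Account A growth factor: (1 + 0.007225)^16 ≈ 1.122080325; balance ≈ 2,143.1734.
Account B growth factor: (1 + 0.0075)^48 ≈ 1.431405333; balance ≈ 2,733.9842.
Account B is larger by 590.8108.

Account B, by €590.81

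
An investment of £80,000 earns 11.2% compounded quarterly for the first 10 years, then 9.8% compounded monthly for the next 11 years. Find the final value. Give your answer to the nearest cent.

£706,452.03

After 10 years at 11.2%: 80,000 × 3.01803718493 ≈ 241,442.9748.
Then 11 years at 9.8%: 241,442.9748 × 2.92595811101 ≈ 706,452.0304.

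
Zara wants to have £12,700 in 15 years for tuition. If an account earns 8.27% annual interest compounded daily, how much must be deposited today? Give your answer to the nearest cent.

Growth factor = (1 + 0.0827/365)^5475 ≈ 3.4568559392.
P = 12,700/3.4568559392 ≈ 3,673.8586.

£3,673.86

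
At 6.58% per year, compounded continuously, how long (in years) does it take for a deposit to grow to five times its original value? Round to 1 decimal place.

e^(0.0658t) = 5, so 0.0658t = ln 5 ≈ 1.6094.
t ≈ 1.6094/0.0658 ≈ 24.4595.

24.5 years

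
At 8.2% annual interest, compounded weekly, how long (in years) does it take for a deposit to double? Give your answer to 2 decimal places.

(1 + 0.00157692)^(52t) = 2.
52t = ln 2 / ln(1 + 0.00157692) ≈ 0.69315/0.00157568 ≈ 439.9032.
t ≈ 8.4597.

8.46 years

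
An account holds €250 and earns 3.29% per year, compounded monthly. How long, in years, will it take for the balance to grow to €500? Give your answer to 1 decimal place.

21.1 years

(1 + 0.00274167)^(12t) = 500/250 = 2.
12t·ln(1 + 0.00274167) = ln(2); 12t = 0.69315/0.00273792 ≈ 253.1661.
t ≈ 21.0972 years.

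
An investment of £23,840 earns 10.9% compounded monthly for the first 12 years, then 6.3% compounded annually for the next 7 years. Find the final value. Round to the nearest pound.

After 12 years at 10.9%: 23,840 × 3.67699274679 ≈ 87,659.5071.
Then 7 years at 6.3%: 87,659.5071 × 1.53367328141 ≈ 134,441.0439.

£134,441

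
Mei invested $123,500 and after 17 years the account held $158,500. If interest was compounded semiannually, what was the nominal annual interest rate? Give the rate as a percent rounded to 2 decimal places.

1.47%

(1 + r/2)^34 = 158,500/123,500 = 1.2834.
1 + r/2 = 1.2834^(1/34) ≈ 1.007366, so r/2 ≈ 0.00736562.
r ≈ 2·0.00736562 = 1.47312%.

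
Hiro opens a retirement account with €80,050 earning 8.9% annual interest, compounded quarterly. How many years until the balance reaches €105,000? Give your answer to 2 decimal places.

(1 + 0.02225)^(4t) = 105,000/80,050 = 1.3117.
4t·ln(1 + 0.02225) = ln(1.3117); 4t = 0.27131/0.0220061 ≈ 12.3288.
t ≈ 3.0822 years.

3.08 years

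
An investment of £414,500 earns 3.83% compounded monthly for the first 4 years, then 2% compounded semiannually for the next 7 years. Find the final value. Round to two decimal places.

After 4 years at 3.83%: 414,500 × 1.16527374923 ≈ 483,005.9691.
Then 7 years at 2%: 483,005.9691 × 1.14947421324 ≈ 555,202.9063.

£555,202.91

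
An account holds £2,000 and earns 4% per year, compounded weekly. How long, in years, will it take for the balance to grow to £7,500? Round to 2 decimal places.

We need (1 + 0.000769231)^(52t) = 3.75, so 52t = ln 3.75 / ln 1.000769 ≈ 1718.9434.
t ≈ 1718.9434/52 = 33.0566 years.

33.06 years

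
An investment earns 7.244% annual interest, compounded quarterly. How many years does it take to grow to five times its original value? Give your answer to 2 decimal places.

(1 + 0.01811)^(4t) = 5.
4t = ln 5 / ln(1 + 0.01811) ≈ 1.6094/0.017948 ≈ 89.6724.
t ≈ 22.4181.

22.42 years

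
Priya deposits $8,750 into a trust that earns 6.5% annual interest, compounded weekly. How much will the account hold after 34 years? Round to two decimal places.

Periodic rate = 6.5%/52 = 0.00125; periods = 52·34 = 1768.
A = 8,750·(1 + 0.00125)^1768 ≈ 8,750·9.1031444698 ≈ 79,652.5141.

$79,652.51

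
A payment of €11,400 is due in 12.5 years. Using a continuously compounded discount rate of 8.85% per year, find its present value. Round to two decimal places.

P = A·e^(−rt) = 11,400·e^(−1.10625).
e^(−1.10625) ≈ 0.33079712729, so P ≈ 3,771.0873.

€3,771.09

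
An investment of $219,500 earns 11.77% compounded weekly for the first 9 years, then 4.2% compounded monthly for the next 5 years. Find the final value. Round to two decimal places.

Phase 1: 219,500·(1 + 0.1177/52)^468 ≈ 632,357.6880.
Phase 2: 632,357.6880·(1 + 0.0035)^60 ≈ 779,839.8291.

$779,839.83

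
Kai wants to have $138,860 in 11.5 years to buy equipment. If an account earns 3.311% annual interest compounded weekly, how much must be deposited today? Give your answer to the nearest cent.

$94,899.88

Growth factor = (1 + 0.03311/52)^598 ≈ 1.46322635385.
P = 138,860/1.46322635385 ≈ 94,899.8763.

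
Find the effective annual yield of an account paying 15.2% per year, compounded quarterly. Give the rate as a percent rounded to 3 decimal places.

16.089%

One year is 4 periods at 0.038 each: (1 + 0.038)^4 ≈ 1.160886.
EAR = 1.160886 − 1 ≈ 16.08856%.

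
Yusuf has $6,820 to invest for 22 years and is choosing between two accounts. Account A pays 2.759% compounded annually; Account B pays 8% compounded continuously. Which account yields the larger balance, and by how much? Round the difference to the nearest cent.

Account B, by $27,229.40

Account A growth factor: (1 + 0.02759)^22 ≈ 1.8198564156; balance ≈ 12,411.4208.
Account B growth factor: e^(0.08·22) = e^1.76 ≈ 5.8124373944; balance ≈ 39,640.8230.
Account B is larger by 27,229.4023.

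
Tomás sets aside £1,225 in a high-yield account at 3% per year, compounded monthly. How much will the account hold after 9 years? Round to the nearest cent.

£1,604.17

Growth factor = (1 + 0.0025)^108 ≈ 1.309523148.
A ≈ 1,225 × 1.309523148 ≈ 1,604.1659.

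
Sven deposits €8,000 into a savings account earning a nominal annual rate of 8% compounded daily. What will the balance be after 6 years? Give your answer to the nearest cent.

Growth factor = (1 + 0.08/365)^2190 ≈ 1.6159894069.
A ≈ 8,000 × 1.6159894069 ≈ 12,927.9153.

€12,927.92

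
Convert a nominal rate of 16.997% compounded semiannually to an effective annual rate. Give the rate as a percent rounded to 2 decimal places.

One year is 2 periods at 0.084985 each: (1 + 0.084985)^2 ≈ 1.177192.
EAR = 1.177192 − 1 ≈ 17.71925%.

17.72%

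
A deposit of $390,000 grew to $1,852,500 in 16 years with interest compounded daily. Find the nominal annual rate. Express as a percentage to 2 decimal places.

(1 + r/365)^5840 = 1,852,500/390,000 = 4.75.
1 + r/365 = 4.75^(1/5840) ≈ 1.000267, so r/365 ≈ 0.000266841.
r ≈ 365·0.000266841 = 9.73970%.

9.74%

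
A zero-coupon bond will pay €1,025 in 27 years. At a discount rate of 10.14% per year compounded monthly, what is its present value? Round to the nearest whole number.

€67

Periodic rate = 10.14%/12 = 0.00845; 324 periods.
P = 1,025/(1 + 0.00845)^324 ≈ 1,025/15.27622269 ≈ 67.0977.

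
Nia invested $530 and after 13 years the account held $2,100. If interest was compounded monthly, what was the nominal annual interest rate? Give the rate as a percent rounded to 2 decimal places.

(1 + r/12)^156 = 2,100/530 = 3.96226.
1 + r/12 = 3.96226^(1/156) ≈ 1.008865, so r/12 ≈ 0.0088648.
r ≈ 12·0.0088648 = 10.63776%.

10.64%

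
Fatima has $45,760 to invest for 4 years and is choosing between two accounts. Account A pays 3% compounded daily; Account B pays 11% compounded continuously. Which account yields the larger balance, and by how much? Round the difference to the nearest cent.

Account A growth factor: (1 + 0.03/365)^1460 ≈ 1.1274912916; balance ≈ 51,594.0015.
Account B growth factor: e^(0.11·4) = e^0.44 ≈ 1.5527072185; balance ≈ 71,051.8823.
Account B is larger by 19,457.8808.

Account B, by $19,457.88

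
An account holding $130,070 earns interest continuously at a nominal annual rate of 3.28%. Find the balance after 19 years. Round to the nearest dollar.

$242,566

A = P·e^(rt) = 130,070·e^(0.0328·19) = 130,070·e^0.6232.
e^0.6232 ≈ 1.86488613945, so A ≈ 242,565.7402.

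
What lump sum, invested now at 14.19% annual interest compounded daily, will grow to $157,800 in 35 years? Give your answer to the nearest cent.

Growth factor = (1 + 0.1419/365)^12775 ≈ 143.385218518.
P = 157,800/143.385218518 ≈ 1,100.5319.

$1,100.53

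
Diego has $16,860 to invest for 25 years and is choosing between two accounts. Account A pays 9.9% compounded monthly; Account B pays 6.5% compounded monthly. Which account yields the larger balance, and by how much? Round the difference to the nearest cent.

Account A growth factor: (1 + 0.00825)^300 ≈ 11.7616757892; balance ≈ 198,301.8538.
Account B growth factor: (1 + 0.065/12)^300 ≈ 5.0561978444; balance ≈ 85,247.4957.
Account A is larger by 113,054.3581.

Account A, by $113,054.36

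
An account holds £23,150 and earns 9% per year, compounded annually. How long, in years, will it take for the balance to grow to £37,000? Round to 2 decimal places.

5.44 years

We need (1 + 0.09)^t = 1.5983, so t = ln 1.5983 / ln 1.09 ≈ 5.4414.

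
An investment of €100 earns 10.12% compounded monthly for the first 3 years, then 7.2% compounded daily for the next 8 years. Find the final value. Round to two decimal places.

Phase 1: 100·(1 + 0.1012/12)^36 ≈ 135.3004.
Phase 2: 135.3004·(1 + 0.072/365)^2920 ≈ 240.6733.

€240.67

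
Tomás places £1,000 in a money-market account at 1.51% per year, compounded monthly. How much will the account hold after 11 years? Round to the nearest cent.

£1,180.57

Growth factor = (1 + 0.0151/12)^132 ≈ 1.180567887.
A ≈ 1,000 × 1.180567887 ≈ 1,180.5679.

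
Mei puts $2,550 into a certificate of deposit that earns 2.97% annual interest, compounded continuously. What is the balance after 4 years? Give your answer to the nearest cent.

A = P·e^(rt) = 2,550·e^(0.0297·4) = 2,550·e^0.1188.
e^0.1188 ≈ 1.126144667, so A ≈ 2,871.6689.

$2,871.67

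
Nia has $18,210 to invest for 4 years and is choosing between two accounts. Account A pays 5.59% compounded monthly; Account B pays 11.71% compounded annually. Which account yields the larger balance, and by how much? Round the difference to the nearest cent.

A: (1 + 0.0559/12)^48 ≈ 1.2499215759, so 18,210 × 1.2499215759 ≈ 22,761.0719.
B: (1 + 0.1171)^4 ≈ 1.557285383, so 18,210 × 1.557285383 ≈ 28,358.1668.
Difference ≈ 5,597.0949 in favor of B.

Account B, by $5,597.09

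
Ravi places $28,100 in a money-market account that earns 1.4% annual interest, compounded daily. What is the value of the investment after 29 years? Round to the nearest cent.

$42,172.22

Periodic rate = 1.4%/365 = 0.0000383562; periods = 365·29 = 10585.
A = 28,100·(1 + 0.014/365)^10585 ≈ 28,100·1.5007908671 ≈ 42,172.2234.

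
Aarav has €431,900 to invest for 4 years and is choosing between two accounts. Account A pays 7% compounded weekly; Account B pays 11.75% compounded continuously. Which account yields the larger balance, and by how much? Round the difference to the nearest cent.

Account A growth factor: (1 + 0.07/52)^208 ≈ 1.32288070027; balance ≈ 571,352.1744.
Account B growth factor: e^(0.1175·4) = e^0.47 ≈ 1.59999419322; balance ≈ 691,037.4921.
Account B is larger by 119,685.3176.

Account B, by €119,685.32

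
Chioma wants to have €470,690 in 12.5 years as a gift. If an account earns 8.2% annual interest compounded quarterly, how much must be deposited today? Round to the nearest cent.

€170,641.44

Growth factor = (1 + 0.0205)^50 ≈ 2.7583568642.
P = 470,690/2.7583568642 ≈ 170,641.4446.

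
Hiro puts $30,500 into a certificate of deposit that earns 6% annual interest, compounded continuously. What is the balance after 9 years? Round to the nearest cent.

A = P·e^(rt) = 30,500·e^(0.06·9) = 30,500·e^0.54.
e^0.54 ≈ 1.7160068622, so A ≈ 52,338.2093.

$52,338.21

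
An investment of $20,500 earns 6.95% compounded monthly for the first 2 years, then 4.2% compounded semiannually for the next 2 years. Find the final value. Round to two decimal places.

$25,588.78

Phase 1: 20,500·(1 + 0.0695/12)^24 ≈ 23,547.6002.
Phase 2: 23,547.6002·(1 + 0.021)^4 ≈ 25,588.7824.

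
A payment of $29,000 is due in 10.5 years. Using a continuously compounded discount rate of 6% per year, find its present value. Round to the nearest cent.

P = A·e^(−rt) = 29,000·e^(−0.63).
e^(−0.63) ≈ 0.53259180101, so P ≈ 15,445.1622.

$15,445.16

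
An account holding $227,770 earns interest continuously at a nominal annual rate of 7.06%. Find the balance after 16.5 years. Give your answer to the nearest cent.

$730,140.04

A = P·e^(rt) = 227,770·e^(0.0706·16.5) = 227,770·e^1.1649.
e^1.1649 ≈ 3.20560230694, so A ≈ 730,140.0375.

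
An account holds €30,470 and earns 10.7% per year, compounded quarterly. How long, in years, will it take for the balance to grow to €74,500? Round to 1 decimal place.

8.5 years

We need (1 + 0.02675)^(4t) = 2.445, so 4t = ln 2.445 / ln 1.02675 ≈ 33.8677.
t ≈ 33.8677/4 = 8.4669 years.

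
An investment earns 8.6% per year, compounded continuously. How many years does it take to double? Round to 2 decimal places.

e^(0.086t) = 2, so 0.086t = ln 2 ≈ 0.69315.
t ≈ 0.69315/0.086 ≈ 8.0599.

8.06 years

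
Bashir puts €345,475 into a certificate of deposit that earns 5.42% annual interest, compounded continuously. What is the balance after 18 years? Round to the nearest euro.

€916,462

A = P·e^(rt) = 345,475·e^(0.0542·18) = 345,475·e^0.9756.
e^0.9756 ≈ 2.65275838861, so A ≈ 916,461.7043.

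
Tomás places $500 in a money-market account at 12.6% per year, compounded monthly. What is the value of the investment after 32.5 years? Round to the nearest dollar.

$29,386

Growth factor = (1 + 0.0105)^390 ≈ 58.771119307.
A ≈ 500 × 58.771119307 ≈ 29,385.5597.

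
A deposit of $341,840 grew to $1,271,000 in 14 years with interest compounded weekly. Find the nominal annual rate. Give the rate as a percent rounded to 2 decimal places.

(1 + r/52)^728 = 1,271,000/341,840 = 3.71811.
1 + r/52 = 3.71811^(1/728) ≈ 1.001805, so r/52 ≈ 0.0018055.
r ≈ 52·0.0018055 = 9.38858%.

9.39%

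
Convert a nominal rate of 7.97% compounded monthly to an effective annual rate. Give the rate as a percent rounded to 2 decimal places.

8.27%

One year is 12 periods at 0.00664167 each: (1 + 0.00664167)^12 ≈ 1.082677.
EAR = 1.082677 − 1 ≈ 8.26768%.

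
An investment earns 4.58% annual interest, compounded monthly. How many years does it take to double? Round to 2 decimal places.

(1 + 0.00381667)^(12t) = 2.
12t = ln 2 / ln(1 + 0.00381667) ≈ 0.69315/0.0038094 ≈ 181.9570.
t ≈ 15.1631.

15.16 years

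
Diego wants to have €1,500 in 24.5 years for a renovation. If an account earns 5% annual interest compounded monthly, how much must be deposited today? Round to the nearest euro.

€442

Periodic rate = 5%/12 = 0.00416667; 294 periods.
P = 1,500/(1 + 0.05/12)^294 ≈ 1,500/3.39551344 ≈ 441.7594.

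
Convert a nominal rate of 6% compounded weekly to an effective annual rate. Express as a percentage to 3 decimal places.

One year is 52 periods at 0.00115385 each: (1 + 0.00115385)^52 ≈ 1.0618.
EAR = 1.0618 − 1 ≈ 6.17998%.

6.180%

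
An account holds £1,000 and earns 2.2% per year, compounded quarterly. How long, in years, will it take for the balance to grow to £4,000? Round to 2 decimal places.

We need (1 + 0.0055)^(4t) = 4, so 4t = ln 4 / ln 1.0055 ≈ 252.7460.
t ≈ 252.7460/4 = 63.1865 years.

63.19 years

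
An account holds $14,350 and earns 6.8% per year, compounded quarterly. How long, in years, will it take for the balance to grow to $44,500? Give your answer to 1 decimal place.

16.8 years

We need (1 + 0.017)^(4t) = 3.101, so 4t = ln 3.101 / ln 1.017 ≈ 67.1372.
t ≈ 67.1372/4 = 16.7843 years.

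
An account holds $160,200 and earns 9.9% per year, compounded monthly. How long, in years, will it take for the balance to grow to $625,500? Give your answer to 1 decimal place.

13.8 years

We need (1 + 0.00825)^(12t) = 3.9045, so 12t = ln 3.9045 / ln 1.00825 ≈ 165.7866.
t ≈ 165.7866/12 = 13.8155 years.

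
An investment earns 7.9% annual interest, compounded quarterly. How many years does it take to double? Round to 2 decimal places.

8.86 years

(1 + 0.01975)^(4t) = 2.
4t = ln 2 / ln(1 + 0.01975) ≈ 0.69315/0.0195575 ≈ 35.4415.
t ≈ 8.8604.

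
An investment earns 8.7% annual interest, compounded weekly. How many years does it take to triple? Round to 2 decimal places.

(1 + 0.00167308)^(52t) = 3.
52t = ln 3 / ln(1 + 0.00167308) ≈ 1.0986/0.00167168 ≈ 657.1910.
t ≈ 12.6383.

12.64 years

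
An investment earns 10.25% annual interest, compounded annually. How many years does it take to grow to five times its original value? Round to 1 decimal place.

16.5 years

(1 + 0.1025)^t = 5.
t = ln 5 / ln(1 + 0.1025) ≈ 1.6094/0.0975803 ≈ 16.4935.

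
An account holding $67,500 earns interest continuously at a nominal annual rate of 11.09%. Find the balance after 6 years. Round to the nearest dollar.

A = P·e^(rt) = 67,500·e^(0.1109·6) = 67,500·e^0.6654.
e^0.6654 ≈ 1.94526847313, so A ≈ 131,305.6219.

$131,306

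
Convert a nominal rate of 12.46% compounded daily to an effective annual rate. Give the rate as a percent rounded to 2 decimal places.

13.27%

One year is 365 periods at 0.00034137 each: (1 + 0.00034137)^365 ≈ 1.132671.
EAR = 1.132671 − 1 ≈ 13.26712%.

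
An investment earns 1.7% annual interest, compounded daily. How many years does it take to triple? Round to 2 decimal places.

64.63 years

(1 + 0.0000465753)^(365t) = 3.
365t = ln 3 / ln(1 + 0.0000465753) ≈ 1.0986/4.65743e-05 ≈ 23588.4014.
t ≈ 64.6258.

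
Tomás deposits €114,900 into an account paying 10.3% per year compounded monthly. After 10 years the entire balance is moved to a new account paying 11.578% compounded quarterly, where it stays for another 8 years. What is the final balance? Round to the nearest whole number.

€798,516

After 10 years at 10.3%: 114,900 × 2.78878137208 ≈ 320,430.9797.
Then 8 years at 11.578%: 320,430.9797 × 2.49200641486 ≈ 798,516.0568.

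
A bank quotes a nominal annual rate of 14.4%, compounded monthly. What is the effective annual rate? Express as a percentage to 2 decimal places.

15.39%

EAR = (1 + 14.4%/12)^12 − 1 = (1 + 0.012)^12 − 1.
(1 + 0.012)^12 ≈ 1.153895, so EAR ≈ 15.38946%.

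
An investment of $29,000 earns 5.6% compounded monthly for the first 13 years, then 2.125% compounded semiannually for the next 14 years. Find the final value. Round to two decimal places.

$80,602.77

Phase 1: 29,000·(1 + 0.056/12)^156 ≈ 59,955.4886.
Phase 2: 59,955.4886·(1 + 0.010625)^28 ≈ 80,602.7741.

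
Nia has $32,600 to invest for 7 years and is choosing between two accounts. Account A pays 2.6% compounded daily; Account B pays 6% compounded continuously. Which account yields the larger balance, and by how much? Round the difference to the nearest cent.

Account B, by $10,508.78

A: (1 + 0.026/365)^2555 ≈ 1.1996064181, so 32,600 × 1.1996064181 ≈ 39,107.1692.
B: e^(0.06·7) = e^0.42 ≈ 1.5219615556, so 32,600 × 1.5219615556 ≈ 49,615.9467.
Difference ≈ 10,508.7775 in favor of B.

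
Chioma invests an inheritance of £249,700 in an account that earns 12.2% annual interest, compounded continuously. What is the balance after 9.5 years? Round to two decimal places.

£795,730.21

A = P·e^(rt) = 249,700·e^(0.122·9.5) = 249,700·e^1.159.
e^1.159 ≈ 3.18674493728, so A ≈ 795,730.2108.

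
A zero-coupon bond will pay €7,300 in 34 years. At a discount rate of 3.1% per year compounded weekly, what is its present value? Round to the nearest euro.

Periodic rate = 3.1%/52 = 0.000596154; 1768 periods.
P = 7,300/(1 + 0.031/52)^1768 ≈ 7,300/2.868203718 ≈ 2,545.1470.

€2,545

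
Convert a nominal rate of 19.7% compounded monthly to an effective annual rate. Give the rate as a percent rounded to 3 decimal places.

One year is 12 periods at 0.0164167 each: (1 + 0.0164167)^12 ≈ 1.215798.
EAR = 1.215798 − 1 ≈ 21.57977%.

21.580%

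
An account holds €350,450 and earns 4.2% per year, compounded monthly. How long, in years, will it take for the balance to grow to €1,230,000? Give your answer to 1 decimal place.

29.9 years

We need (1 + 0.0035)^(12t) = 3.5098, so 12t = ln 3.5098 / ln 1.0035 ≈ 359.3564.
t ≈ 359.3564/12 = 29.9464 years.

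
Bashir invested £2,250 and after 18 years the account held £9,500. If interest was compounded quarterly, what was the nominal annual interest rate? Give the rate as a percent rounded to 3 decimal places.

8.083%

The 72-period growth factor is 9,500/2,250 = 4.22222.
r/4 = 4.22222^(1/72) − 1 ≈ 0.0202065, so r ≈ 4·0.0202065 = 8.08259%.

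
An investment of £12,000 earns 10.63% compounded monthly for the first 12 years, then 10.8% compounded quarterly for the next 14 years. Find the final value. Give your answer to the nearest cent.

After 12 years at 10.63%: 12,000 × 3.5607930979 ≈ 42,729.5172.
Then 14 years at 10.8%: 42,729.5172 × 4.44574799656 ≈ 189,964.6654.

£189,964.67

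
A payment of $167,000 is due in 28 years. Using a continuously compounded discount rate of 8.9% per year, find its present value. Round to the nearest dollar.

P = A·e^(−rt) = 167,000·e^(−2.492).
e^(−2.492) ≈ 0.0827443123515, so P ≈ 13,818.3002.

$13,818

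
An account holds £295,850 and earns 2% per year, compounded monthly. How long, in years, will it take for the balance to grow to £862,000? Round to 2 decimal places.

(1 + 0.00166667)^(12t) = 862,000/295,850 = 2.9136.
12t·ln(1 + 0.00166667) = ln(2.9136); 12t = 1.0694/0.00166528 ≈ 642.1762.
t ≈ 53.5147 years.

53.51 years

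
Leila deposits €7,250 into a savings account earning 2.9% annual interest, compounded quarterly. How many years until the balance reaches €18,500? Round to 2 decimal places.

32.42 years

(1 + 0.00725)^(4t) = 18,500/7,250 = 2.5517.
4t·ln(1 + 0.00725) = ln(2.5517); 4t = 0.93677/0.00722385 ≈ 129.6774.
t ≈ 32.4193 years.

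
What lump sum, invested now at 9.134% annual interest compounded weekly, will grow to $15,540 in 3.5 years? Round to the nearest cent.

$11,291.02

Growth factor = (1 + 0.09134/52)^182 ≈ 1.3763148854.
P = 15,540/1.3763148854 ≈ 11,291.0208.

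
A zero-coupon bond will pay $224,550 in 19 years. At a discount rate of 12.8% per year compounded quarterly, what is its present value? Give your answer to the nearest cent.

Periodic rate = 12.8%/4 = 0.032; 76 periods.
P = 224,550/(1 + 0.032)^76 ≈ 224,550/10.9561253934 ≈ 20,495.3843.

$20,495.38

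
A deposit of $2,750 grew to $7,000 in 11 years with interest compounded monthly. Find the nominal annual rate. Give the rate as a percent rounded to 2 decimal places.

8.52%

The 132-period growth factor is 7,000/2,750 = 2.54545.
r/12 = 2.54545^(1/132) − 1 ≈ 0.00710321, so r ≈ 12·0.00710321 = 8.52385%.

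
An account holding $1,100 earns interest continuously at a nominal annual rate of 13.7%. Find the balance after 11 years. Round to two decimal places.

$4,964.49

A = P·e^(rt) = 1,100·e^(0.137·11) = 1,100·e^1.507.
e^1.507 ≈ 4.513170952, so A ≈ 4,964.4880.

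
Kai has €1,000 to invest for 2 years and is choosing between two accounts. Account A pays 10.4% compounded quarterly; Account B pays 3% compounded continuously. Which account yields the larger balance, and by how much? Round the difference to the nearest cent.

A: (1 + 0.026)^8 ≈ 1.227944918, so 1,000 × 1.227944918 ≈ 1,227.9449.
B: e^(0.03·2) = e^0.06 ≈ 1.061836547, so 1,000 × 1.061836547 ≈ 1,061.8365.
Difference ≈ 166.1084 in favor of A.

Account A, by €166.11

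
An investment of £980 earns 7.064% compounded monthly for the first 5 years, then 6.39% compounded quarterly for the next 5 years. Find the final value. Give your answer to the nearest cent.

£1,913.50

After 5 years at 7.064%: 980 × 1.422142414 ≈ 1,393.6996.
Then 5 years at 6.39%: 1,393.6996 × 1.372968043 ≈ 1,913.5050.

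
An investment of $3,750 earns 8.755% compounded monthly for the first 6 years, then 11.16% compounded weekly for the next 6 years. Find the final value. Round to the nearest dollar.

After 6 years at 8.755%: 3,750 × 1.6877444948 ≈ 6,329.0419.
Then 6 years at 11.16%: 6,329.0419 × 1.9520546687 ≈ 12,354.6357.

$12,355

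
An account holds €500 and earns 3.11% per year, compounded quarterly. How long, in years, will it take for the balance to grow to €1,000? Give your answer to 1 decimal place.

22.4 years

(1 + 0.007775)^(4t) = 1,000/500 = 2.
4t·ln(1 + 0.007775) = ln(2); 4t = 0.69315/0.00774493 ≈ 89.4969.
t ≈ 22.3742 years.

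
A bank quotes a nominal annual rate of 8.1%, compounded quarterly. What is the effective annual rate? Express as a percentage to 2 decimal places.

8.35%

One year is 4 periods at 0.02025 each: (1 + 0.02025)^4 ≈ 1.083494.
EAR = 1.083494 − 1 ≈ 8.34938%.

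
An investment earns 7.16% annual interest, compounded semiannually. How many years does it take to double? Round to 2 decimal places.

(1 + 0.0358)^(2t) = 2.
2t = ln 2 / ln(1 + 0.0358) ≈ 0.69315/0.0351741 ≈ 19.7062.
t ≈ 9.8531.

9.85 years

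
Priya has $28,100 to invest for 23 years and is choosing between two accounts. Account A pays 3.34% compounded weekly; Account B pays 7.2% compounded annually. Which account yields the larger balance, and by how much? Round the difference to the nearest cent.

Account A growth factor: (1 + 0.0334/52)^1196 ≈ 2.1553505859; balance ≈ 60,565.3515.
Account B growth factor: (1 + 0.072)^23 ≈ 4.94857393393; balance ≈ 139,054.9275.
Account B is larger by 78,489.5761.

Account B, by $78,489.58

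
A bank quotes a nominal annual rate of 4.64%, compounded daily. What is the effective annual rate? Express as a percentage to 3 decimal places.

4.749%

EAR = (1 + 4.64%/365)^365 − 1 = (1 + 0.000127123)^365 − 1.
(1 + 0.000127123)^365 ≈ 1.04749, so EAR ≈ 4.74902%.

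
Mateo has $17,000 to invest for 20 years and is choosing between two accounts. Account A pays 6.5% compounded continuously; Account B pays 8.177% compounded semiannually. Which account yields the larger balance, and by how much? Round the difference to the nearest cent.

Account A growth factor: e^(0.065·20) = e^1.3 ≈ 3.6692966676; balance ≈ 62,378.0433.
Account B growth factor: (1 + 0.040885)^40 ≈ 4.9671811848; balance ≈ 84,442.0801.
Account B is larger by 22,064.0368.

Account B, by $22,064.04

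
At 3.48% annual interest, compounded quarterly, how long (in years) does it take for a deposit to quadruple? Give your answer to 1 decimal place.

40.0 years

(1 + 0.0087)^(4t) = 4.
4t = ln 4 / ln(1 + 0.0087) ≈ 1.3863/0.00866237 ≈ 160.0363.
t ≈ 40.0091.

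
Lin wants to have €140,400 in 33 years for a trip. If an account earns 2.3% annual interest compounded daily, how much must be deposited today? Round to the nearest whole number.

Periodic rate = 2.3%/365 = 0.0000630137; 12045 periods.
P = 140,400/(1 + 0.023/365)^12045 ≈ 140,400/2.13608793283 ≈ 65,727.6313.

€65,728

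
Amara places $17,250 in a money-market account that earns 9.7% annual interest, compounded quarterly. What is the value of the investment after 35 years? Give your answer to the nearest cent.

$493,884.35

Growth factor = (1 + 0.02425)^140 ≈ 28.630976963.
A ≈ 17,250 × 28.630976963 ≈ 493,884.3526.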